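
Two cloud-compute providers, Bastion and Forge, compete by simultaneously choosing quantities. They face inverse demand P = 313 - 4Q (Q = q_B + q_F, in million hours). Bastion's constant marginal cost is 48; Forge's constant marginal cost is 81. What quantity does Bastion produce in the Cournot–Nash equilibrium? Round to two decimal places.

24.83

Bastion's profit: π_B = (313 - 4Q)q_B - (48q_B). Setting ∂π_B/∂q_B = 0: 265 - 8q_B - 4(q_F) = 0.
Forge's first-order condition: 232 - 8q_F - 4(q_B) = 0.
Rearranging gives the reaction functions q_B = (265 - 4q_F)/8 and q_F = (232 - 4q_B)/8.
Solving the pair: q_B = 149/6, q_F = 199/12.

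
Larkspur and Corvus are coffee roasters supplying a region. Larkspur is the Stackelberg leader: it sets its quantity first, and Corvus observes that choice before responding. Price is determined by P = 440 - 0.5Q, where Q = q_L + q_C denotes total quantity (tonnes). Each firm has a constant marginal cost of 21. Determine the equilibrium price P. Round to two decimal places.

125.75

Solve by backward induction. Given q_L, the follower Corvus maximises π_C = (440 - (1/2)q_L - (1/2)q_C)q_C - 21q_C.
∂π_C/∂q_C = 419 - (1/2)q_L - q_C = 0 gives the reaction function q_C = (419 - (1/2)q_L).
Larkspur substitutes q_C(q_L) into its own profit: π_L = q_L(440 - (1/2)q_L - (419 - (1/2)q_L)/2) - 21q_L = (461/2 - (1/4)q_L)q_L - 21q_L.
Maximising: ∂π_L/∂q_L = 419/2 - (1/2)q_L = 0, giving q_L = 419.
Then q_C = (419 - (1/2)·419) = 419/2.
Total output Q = 1257/2, so price P = 440 - (1/2)·(1257/2) = 503/4.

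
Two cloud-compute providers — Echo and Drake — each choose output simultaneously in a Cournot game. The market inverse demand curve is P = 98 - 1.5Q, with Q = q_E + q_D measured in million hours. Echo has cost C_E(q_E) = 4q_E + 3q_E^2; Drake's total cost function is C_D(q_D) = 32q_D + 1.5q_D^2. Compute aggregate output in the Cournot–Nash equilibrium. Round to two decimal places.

Echo's profit: π_E = (98 - 1.5Q)q_E - (4q_E + 3q_E²). Setting ∂π_E/∂q_E = 0: 94 - 9q_E - (3/2)(q_D) = 0.
Drake's first-order condition: 66 - 6q_D - (3/2)(q_E) = 0.
Best responses: q_E = (94 - (3/2)q_D)/9, q_D = (66 - (3/2)q_E)/6.
Substituting one into the other gives q_E = 620/69 and q_D = 604/69.
Total output Q = 620/69 + 604/69 = 408/23.

17.74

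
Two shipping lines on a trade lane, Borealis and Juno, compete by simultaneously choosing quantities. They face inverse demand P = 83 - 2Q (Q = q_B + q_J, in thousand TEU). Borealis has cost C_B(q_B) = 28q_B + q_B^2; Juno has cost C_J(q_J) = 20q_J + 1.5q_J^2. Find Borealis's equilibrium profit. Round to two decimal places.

139.36

Borealis's profit: π_B = (83 - 2Q)q_B - (28q_B + q_B²). Setting ∂π_B/∂q_B = 0: 55 - 6q_B - 2(q_J) = 0.
Juno's first-order condition: 63 - 7q_J - 2(q_B) = 0.
Best responses: q_B = (55 - 2q_J)/6, q_J = (63 - 2q_B)/7.
Solving the pair: q_B = 259/38, q_J = 134/19.
Price P = 83 - 2·(527/38) = 1050/19.
Borealis's profit: (1050/19)·(259/38) - 28·(259/38) - (259/38)² = 139.3650.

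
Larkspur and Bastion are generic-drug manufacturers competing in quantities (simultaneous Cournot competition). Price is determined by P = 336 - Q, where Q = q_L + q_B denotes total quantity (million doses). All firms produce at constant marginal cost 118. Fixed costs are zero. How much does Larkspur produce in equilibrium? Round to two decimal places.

72.67

A representative firm's profit is π_i = q_i(336 - Q) - 118q_i.
Setting ∂π_i/∂q_i = 0 with rivals' quantities fixed: 218 - 2q_i - q_j = 0.
With identical firms every q_j equals q_i, so q_j = q_i and 218 = 3q_i, giving q_i = 218/3.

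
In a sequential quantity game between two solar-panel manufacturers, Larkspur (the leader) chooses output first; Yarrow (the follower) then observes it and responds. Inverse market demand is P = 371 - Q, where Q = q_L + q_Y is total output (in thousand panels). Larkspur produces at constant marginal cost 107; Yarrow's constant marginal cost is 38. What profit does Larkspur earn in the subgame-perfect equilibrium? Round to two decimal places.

4753.13

Solve by backward induction. Given q_L, the follower Yarrow maximises π_Y = (371 - q_L - q_Y)q_Y - 38q_Y.
Follower FOC: 333 - q_L - 2q_Y = 0, so q_Y(q_L) = (333 - q_L)/2.
The leader anticipates this reaction. Substituting into P = 371 - Q gives P = 409/2 - (1/2)q_L, so π_L = (409/2 - (1/2)q_L)q_L - 107q_L.
The leader's first-order condition 195/2 - q_L = 0 yields q_L = 195/2.
Then q_Y = (333 - 195/2)/2 = 471/4.
Price P = 371 - 861/4 = 623/4.
Larkspur's profit: (623/4 - 107)·(195/2) = 4753.1250.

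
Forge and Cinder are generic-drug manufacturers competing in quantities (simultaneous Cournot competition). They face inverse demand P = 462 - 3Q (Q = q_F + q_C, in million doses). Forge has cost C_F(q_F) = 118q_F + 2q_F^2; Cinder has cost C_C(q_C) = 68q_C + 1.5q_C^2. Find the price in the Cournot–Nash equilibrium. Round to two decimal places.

283.41

Forge's profit: π_F = (462 - 3Q)q_F - (118q_F + 2q_F²). Setting ∂π_F/∂q_F = 0: 344 - 10q_F - 3(q_C) = 0.
Cinder's profit: π_C = (462 - 3Q)q_C - (68q_C + (3/2)q_C²). Setting ∂π_C/∂q_C = 0: 394 - 9q_C - 3(q_F) = 0.
So q_F = (344 - 3q_C)/10 and q_C = (394 - 3q_F)/9.
Solving the pair: q_F = 638/27, q_C = 35.9012.
Total output Q = 59.5309, so price P = 462 - 3·59.5309 = 283.4074.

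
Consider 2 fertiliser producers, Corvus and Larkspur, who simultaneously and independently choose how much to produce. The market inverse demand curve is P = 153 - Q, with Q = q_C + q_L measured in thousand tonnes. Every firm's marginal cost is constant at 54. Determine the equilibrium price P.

87

A representative firm's profit is π_i = q_i(153 - Q) - 54q_i.
Setting ∂π_i/∂q_i = 0 with rivals' quantities fixed: 99 - 2q_i - q_j = 0.
By symmetry each firm produces the same amount; substituting q_j = q_i yields q_i = 99/3 = 33.
Total output Q = 66, so price P = 153 - 66 = 87.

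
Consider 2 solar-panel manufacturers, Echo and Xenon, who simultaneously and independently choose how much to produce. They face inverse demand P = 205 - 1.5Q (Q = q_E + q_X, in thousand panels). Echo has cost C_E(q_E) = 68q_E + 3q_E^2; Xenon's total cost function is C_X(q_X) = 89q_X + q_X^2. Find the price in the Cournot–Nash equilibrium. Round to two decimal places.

Echo's profit: π_E = (205 - 1.5Q)q_E - (68q_E + 3q_E²). Setting ∂π_E/∂q_E = 0: 137 - 9q_E - (3/2)(q_X) = 0.
Xenon's profit: π_X = (205 - 1.5Q)q_X - (89q_X + q_X²). Setting ∂π_X/∂q_X = 0: 116 - 5q_X - (3/2)(q_E) = 0.
Best responses: q_E = (137 - (3/2)q_X)/9, q_X = (116 - (3/2)q_E)/5.
Solving the pair: q_E = 11.9532, q_X = 1118/57.
Total output Q = 31.5673, so price P = 205 - (3/2)·31.5673 = 157.6491.

157.65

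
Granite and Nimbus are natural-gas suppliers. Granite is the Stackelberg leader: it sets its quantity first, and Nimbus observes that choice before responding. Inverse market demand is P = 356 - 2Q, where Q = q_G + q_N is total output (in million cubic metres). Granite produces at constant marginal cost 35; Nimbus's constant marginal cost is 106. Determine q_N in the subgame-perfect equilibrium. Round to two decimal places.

The follower Nimbus best-responds to any q_G: π_N = (356 - 2Q)q_N - 106q_N.
∂π_N/∂q_N = 250 - 2q_G - 4q_N = 0 gives the reaction function q_N = (250 - 2q_G)/4.
The leader anticipates this reaction. Substituting into P = 356 - 2Q gives P = 231 - q_G, so π_G = (231 - q_G)q_G - 35q_G.
The leader's first-order condition 196 - 2q_G = 0 yields q_G = 98.
Then q_N = (250 - 2·98)/4 = 27/2.

13.50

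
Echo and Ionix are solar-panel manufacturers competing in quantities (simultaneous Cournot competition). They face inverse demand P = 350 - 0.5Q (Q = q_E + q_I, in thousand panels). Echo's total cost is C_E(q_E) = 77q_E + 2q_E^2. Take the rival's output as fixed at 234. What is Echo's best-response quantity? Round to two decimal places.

With the rival's output fixed at 234, Echo's profit is π_E = (350 - (1/2)·234 - (1/2)q_E)q_E - (77q_E + 2q_E²) = (233 - (1/2)q_E)q_E - (77q_E + 2q_E²).
∂π_E/∂q_E = 156 - 5q_E = 0, so q_E = 156/5.

31.20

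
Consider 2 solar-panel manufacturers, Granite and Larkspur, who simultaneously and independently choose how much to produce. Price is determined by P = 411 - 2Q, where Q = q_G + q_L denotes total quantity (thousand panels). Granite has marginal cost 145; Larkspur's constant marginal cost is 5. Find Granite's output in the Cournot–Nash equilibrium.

21

Granite's profit: π_G = (411 - 2Q)q_G - (145q_G). Setting ∂π_G/∂q_G = 0: 266 - 4q_G - 2(q_L) = 0.
Larkspur's first-order condition: 406 - 4q_L - 2(q_G) = 0.
So q_G = (266 - 2q_L)/4 and q_L = (406 - 2q_G)/4.
Substituting one into the other gives q_G = 21 and q_L = 91.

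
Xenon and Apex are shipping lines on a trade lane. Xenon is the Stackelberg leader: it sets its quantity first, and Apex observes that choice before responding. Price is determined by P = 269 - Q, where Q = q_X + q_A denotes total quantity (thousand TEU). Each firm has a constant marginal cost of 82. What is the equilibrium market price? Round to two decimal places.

128.75

The follower Apex best-responds to any q_X: π_A = (269 - Q)q_A - 82q_A.
Setting the follower's marginal profit to zero, 187 - q_X - 2q_A = 0, i.e. q_A = (187 - q_X)/2.
Xenon substitutes q_A(q_X) into its own profit: π_X = q_X(269 - q_X - (187 - q_X)/2) - 82q_X = (351/2 - (1/2)q_X)q_X - 82q_X.
Maximising: ∂π_X/∂q_X = 187/2 - q_X = 0, giving q_X = 187/2.
Then q_A = (187 - 187/2)/2 = 187/4.
Total output Q = 561/4, so price P = 269 - 561/4 = 515/4.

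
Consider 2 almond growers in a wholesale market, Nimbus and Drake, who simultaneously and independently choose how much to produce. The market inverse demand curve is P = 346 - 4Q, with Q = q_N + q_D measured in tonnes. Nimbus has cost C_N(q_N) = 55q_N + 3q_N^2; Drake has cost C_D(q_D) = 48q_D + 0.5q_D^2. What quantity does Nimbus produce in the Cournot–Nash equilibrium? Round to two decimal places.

12.97

Nimbus's profit: π_N = (346 - 4Q)q_N - (55q_N + 3q_N²). Setting ∂π_N/∂q_N = 0: 291 - 14q_N - 4(q_D) = 0.
Drake's profit: π_D = (346 - 4Q)q_D - (48q_D + (1/2)q_D²). Setting ∂π_D/∂q_D = 0: 298 - 9q_D - 4(q_N) = 0.
Best responses: q_N = (291 - 4q_D)/14, q_D = (298 - 4q_N)/9.
Solving the pair: q_N = 1427/110, q_D = 1504/55.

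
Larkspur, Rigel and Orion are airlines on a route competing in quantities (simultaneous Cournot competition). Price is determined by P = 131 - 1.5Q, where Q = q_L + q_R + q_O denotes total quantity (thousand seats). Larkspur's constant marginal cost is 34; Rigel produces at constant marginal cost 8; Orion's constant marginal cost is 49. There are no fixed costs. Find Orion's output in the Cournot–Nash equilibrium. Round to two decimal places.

4.33

Larkspur's profit: π_L = (131 - 1.5Q)q_L - (34q_L). Setting ∂π_L/∂q_L = 0: 97 - 3q_L - (3/2)(q_R + q_O) = 0.
Rigel's first-order condition: 123 - 3q_R - (3/2)(q_L + q_O) = 0.
Orion's first-order condition: 82 - 3q_O - (3/2)(q_L + q_R) = 0.
Adding the 3 first-order conditions: 302 − 6Q = 0, so Q = 151/3.
Back-substituting: q_L = (97 − 151/2)/(3/2) = 43/3, q_R = (123 − 151/2)/(3/2) = 95/3, q_O = (82 − 151/2)/(3/2) = 13/3.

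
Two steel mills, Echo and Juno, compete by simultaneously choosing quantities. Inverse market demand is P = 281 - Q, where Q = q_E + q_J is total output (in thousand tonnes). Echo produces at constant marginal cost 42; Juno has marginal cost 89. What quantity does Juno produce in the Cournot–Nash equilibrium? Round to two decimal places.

48.33

Echo's profit: π_E = (281 - Q)q_E - (42q_E). Setting ∂π_E/∂q_E = 0: 239 - 2q_E - (q_J) = 0.
Juno's profit: π_J = (281 - Q)q_J - (89q_J). Setting ∂π_J/∂q_J = 0: 192 - 2q_J - (q_E) = 0.
Best responses: q_E = (239 - q_J)/2, q_J = (192 - q_E)/2.
Substituting one into the other gives q_E = 286/3 and q_J = 145/3.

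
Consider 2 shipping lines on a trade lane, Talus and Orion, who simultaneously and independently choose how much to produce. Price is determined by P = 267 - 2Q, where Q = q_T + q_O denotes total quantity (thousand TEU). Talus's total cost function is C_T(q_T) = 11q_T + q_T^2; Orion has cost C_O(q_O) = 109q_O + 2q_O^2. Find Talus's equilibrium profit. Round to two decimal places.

Talus's profit: π_T = (267 - 2Q)q_T - (11q_T + q_T²). Setting ∂π_T/∂q_T = 0: 256 - 6q_T - 2(q_O) = 0.
Orion's first-order condition: 158 - 8q_O - 2(q_T) = 0.
So q_T = (256 - 2q_O)/6 and q_O = (158 - 2q_T)/8.
Substituting one into the other gives q_T = 433/11 and q_O = 109/11.
Price P = 267 - 2·(542/11) = 1853/11.
Talus's profit: (1853/11)·(433/11) - 11·(433/11) - (433/11)² = 4648.4876.

4648.49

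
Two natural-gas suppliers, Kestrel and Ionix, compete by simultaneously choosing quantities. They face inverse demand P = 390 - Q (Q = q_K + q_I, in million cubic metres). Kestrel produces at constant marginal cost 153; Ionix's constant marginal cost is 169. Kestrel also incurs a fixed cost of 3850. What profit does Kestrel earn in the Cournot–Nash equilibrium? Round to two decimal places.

3262.11

Kestrel's profit: π_K = (390 - Q)q_K - (153q_K). Setting ∂π_K/∂q_K = 0: 237 - 2q_K - (q_I) = 0.
Ionix's profit: π_I = (390 - Q)q_I - (169q_I). Setting ∂π_I/∂q_I = 0: 221 - 2q_I - (q_K) = 0.
So q_K = (237 - q_I)/2 and q_I = (221 - q_K)/2.
Solving the pair: q_K = 253/3, q_I = 205/3.
Price P = 390 - 458/3 = 712/3.
Kestrel's profit: (712/3 - 153)·(253/3) - 3850 = 3262.1111.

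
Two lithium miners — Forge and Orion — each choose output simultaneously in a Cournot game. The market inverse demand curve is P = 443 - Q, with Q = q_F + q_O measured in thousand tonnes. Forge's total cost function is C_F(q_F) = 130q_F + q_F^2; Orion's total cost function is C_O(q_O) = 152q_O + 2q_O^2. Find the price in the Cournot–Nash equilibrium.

337

Forge's profit: π_F = (443 - Q)q_F - (130q_F + q_F²). Setting ∂π_F/∂q_F = 0: 313 - 4q_F - (q_O) = 0.
Orion's profit: π_O = (443 - Q)q_O - (152q_O + 2q_O²). Setting ∂π_O/∂q_O = 0: 291 - 6q_O - (q_F) = 0.
Best responses: q_F = (313 - q_O)/4, q_O = (291 - q_F)/6.
Substituting one into the other gives q_F = 69 and q_O = 37.
Total output Q = 106, so price P = 443 - 106 = 337.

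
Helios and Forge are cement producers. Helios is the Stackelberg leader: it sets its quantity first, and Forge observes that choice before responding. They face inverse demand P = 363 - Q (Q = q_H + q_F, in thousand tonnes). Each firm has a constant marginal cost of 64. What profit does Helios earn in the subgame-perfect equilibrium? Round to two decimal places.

11175.13

Solve by backward induction. Given q_H, the follower Forge maximises π_F = (363 - q_H - q_F)q_F - 64q_F.
Setting the follower's marginal profit to zero, 299 - q_H - 2q_F = 0, i.e. q_F = (299 - q_H)/2.
Helios substitutes q_F(q_H) into its own profit: π_H = q_H(363 - q_H - (299 - q_H)/2) - 64q_H = (427/2 - (1/2)q_H)q_H - 64q_H.
Leader FOC: 299/2 - q_H = 0, so q_H = 299/2.
Then q_F = (299 - 299/2)/2 = 299/4.
Price P = 363 - 897/4 = 555/4.
Helios's profit: (555/4 - 64)·(299/2) = 11175.1250.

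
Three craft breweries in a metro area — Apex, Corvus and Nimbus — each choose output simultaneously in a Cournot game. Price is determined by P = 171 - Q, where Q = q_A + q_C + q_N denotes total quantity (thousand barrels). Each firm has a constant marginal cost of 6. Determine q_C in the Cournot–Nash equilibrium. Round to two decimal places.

Each firm earns π_i = (171 - Q)q_i - 6q_i.
Setting ∂π_i/∂q_i = 0 with rivals' quantities fixed: 165 - 2q_i - Σ_{j≠i} q_j = 0.
With identical firms every q_j equals q_i, so Σ_{j≠i} q_j = 2q_i and 165 = 4q_i, giving q_i = 165/4.

41.25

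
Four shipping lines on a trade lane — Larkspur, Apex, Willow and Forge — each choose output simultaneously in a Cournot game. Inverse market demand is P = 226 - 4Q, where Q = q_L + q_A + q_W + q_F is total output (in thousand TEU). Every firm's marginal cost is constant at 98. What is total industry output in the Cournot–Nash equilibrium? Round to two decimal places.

25.60

Each firm earns π_i = (226 - 4Q)q_i - 98q_i.
First-order condition (treating rivals' output as given): 128 - 8q_i - 4·Σ_{j≠i} q_j = 0.
By symmetry each firm produces the same amount; substituting Σ_{j≠i} q_j = 3q_i yields q_i = 128/20 = 32/5.
Total output Q = 32/5 + 32/5 + 32/5 + 32/5 = 128/5.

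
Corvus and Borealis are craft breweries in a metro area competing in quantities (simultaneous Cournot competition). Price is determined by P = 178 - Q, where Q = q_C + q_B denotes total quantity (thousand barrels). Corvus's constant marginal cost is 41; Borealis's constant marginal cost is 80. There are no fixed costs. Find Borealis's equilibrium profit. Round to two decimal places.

Corvus's profit: π_C = (178 - Q)q_C - (41q_C). Setting ∂π_C/∂q_C = 0: 137 - 2q_C - (q_B) = 0.
Borealis's profit: π_B = (178 - Q)q_B - (80q_B). Setting ∂π_B/∂q_B = 0: 98 - 2q_B - (q_C) = 0.
So q_C = (137 - q_B)/2 and q_B = (98 - q_C)/2.
Solving the pair: q_C = 176/3, q_B = 59/3.
Price P = 178 - 235/3 = 299/3.
Borealis's profit: (299/3 - 80)·(59/3) = 386.7778.

386.78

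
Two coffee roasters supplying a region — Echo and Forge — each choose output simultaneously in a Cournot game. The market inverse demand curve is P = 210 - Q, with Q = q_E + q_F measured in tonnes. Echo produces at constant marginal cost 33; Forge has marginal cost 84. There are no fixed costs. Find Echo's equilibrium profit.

5776

Echo's profit: π_E = (210 - Q)q_E - (33q_E). Setting ∂π_E/∂q_E = 0: 177 - 2q_E - (q_F) = 0.
Forge's first-order condition: 126 - 2q_F - (q_E) = 0.
Best responses: q_E = (177 - q_F)/2, q_F = (126 - q_E)/2.
Substituting one into the other gives q_E = 76 and q_F = 25.
Price P = 210 - 101 = 109.
Echo's profit: (109 - 33)·76 = 5776.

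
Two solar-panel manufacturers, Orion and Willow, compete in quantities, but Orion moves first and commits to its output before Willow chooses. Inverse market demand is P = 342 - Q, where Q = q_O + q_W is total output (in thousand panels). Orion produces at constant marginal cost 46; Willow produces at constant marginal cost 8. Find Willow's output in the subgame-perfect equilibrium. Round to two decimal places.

The follower Willow best-responds to any q_O: π_W = (342 - Q)q_W - 8q_W.
Follower FOC: 334 - q_O - 2q_W = 0, so q_W(q_O) = (334 - q_O)/2.
Orion substitutes q_W(q_O) into its own profit: π_O = q_O(342 - q_O - (334 - q_O)/2) - 46q_O = (175 - (1/2)q_O)q_O - 46q_O.
The leader's first-order condition 129 - q_O = 0 yields q_O = 129.
Then q_W = (334 - 129)/2 = 205/2.

102.50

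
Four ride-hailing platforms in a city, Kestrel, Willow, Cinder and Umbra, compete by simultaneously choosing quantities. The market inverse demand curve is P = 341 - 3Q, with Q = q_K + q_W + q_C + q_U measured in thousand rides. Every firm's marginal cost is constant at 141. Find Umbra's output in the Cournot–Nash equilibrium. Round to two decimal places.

A representative firm's profit is π_i = q_i(341 - 3Q) - 141q_i.
First-order condition (treating rivals' output as given): 200 - 6q_i - 3·Σ_{j≠i} q_j = 0.
With identical firms every q_j equals q_i, so Σ_{j≠i} q_j = 3q_i and 200 = 15q_i, giving q_i = 40/3.

13.33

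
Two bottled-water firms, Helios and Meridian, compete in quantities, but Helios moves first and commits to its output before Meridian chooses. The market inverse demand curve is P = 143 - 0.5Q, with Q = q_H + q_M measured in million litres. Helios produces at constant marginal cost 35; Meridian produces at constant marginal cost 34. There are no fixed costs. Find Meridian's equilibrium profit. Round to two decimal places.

1540.13

Solve by backward induction. Given q_H, the follower Meridian maximises π_M = (143 - (1/2)q_H - (1/2)q_M)q_M - 34q_M.
Follower FOC: 109 - (1/2)q_H - q_M = 0, so q_M(q_H) = (109 - (1/2)q_H).
The leader anticipates this reaction. Substituting into P = 143 - 0.5Q gives P = 177/2 - (1/4)q_H, so π_H = (177/2 - (1/4)q_H)q_H - 35q_H.
The leader's first-order condition 107/2 - (1/2)q_H = 0 yields q_H = 107.
Then q_M = (109 - (1/2)·107) = 111/2.
Price P = 143 - (1/2)·(325/2) = 247/4.
Meridian's profit: (247/4 - 34)·(111/2) = 1540.1250.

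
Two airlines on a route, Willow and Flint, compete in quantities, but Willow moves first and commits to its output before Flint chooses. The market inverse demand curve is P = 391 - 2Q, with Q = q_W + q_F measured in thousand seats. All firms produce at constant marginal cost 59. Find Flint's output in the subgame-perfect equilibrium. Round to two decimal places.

41.50

Solve by backward induction. Given q_W, the follower Flint maximises π_F = (391 - 2q_W - 2q_F)q_F - 59q_F.
∂π_F/∂q_F = 332 - 2q_W - 4q_F = 0 gives the reaction function q_F = (332 - 2q_W)/4.
The leader anticipates this reaction. Substituting into P = 391 - 2Q gives P = 225 - q_W, so π_W = (225 - q_W)q_W - 59q_W.
Maximising: ∂π_W/∂q_W = 166 - 2q_W = 0, giving q_W = 83.
Then q_F = (332 - 2·83)/4 = 83/2.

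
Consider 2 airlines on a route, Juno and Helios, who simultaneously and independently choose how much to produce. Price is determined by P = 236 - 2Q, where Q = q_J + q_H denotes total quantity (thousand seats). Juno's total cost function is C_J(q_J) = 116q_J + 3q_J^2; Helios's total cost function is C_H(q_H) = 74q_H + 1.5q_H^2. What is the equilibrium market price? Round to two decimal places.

Juno's profit: π_J = (236 - 2Q)q_J - (116q_J + 3q_J²). Setting ∂π_J/∂q_J = 0: 120 - 10q_J - 2(q_H) = 0.
Helios's profit: π_H = (236 - 2Q)q_H - (74q_H + (3/2)q_H²). Setting ∂π_H/∂q_H = 0: 162 - 7q_H - 2(q_J) = 0.
Best responses: q_J = (120 - 2q_H)/10, q_H = (162 - 2q_J)/7.
Solving the pair: q_J = 86/11, q_H = 230/11.
Total output Q = 316/11, so price P = 236 - 2·(316/11) = 1964/11.

178.55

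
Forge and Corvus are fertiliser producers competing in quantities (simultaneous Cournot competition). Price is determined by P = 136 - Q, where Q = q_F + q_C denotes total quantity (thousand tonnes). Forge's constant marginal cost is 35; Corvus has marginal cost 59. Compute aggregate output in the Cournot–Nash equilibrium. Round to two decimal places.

Forge's profit: π_F = (136 - Q)q_F - (35q_F). Setting ∂π_F/∂q_F = 0: 101 - 2q_F - (q_C) = 0.
Corvus's profit: π_C = (136 - Q)q_C - (59q_C). Setting ∂π_C/∂q_C = 0: 77 - 2q_C - (q_F) = 0.
Rearranging gives the reaction functions q_F = (101 - q_C)/2 and q_C = (77 - q_F)/2.
Solving the pair: q_F = 125/3, q_C = 53/3.
Total output Q = 125/3 + 53/3 = 178/3.

59.33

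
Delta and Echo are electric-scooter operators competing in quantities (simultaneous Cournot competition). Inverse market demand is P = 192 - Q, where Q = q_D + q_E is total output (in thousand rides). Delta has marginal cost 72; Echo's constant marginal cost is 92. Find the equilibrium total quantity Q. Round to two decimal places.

73.33

Delta's profit: π_D = (192 - Q)q_D - (72q_D). Setting ∂π_D/∂q_D = 0: 120 - 2q_D - (q_E) = 0.
Echo's first-order condition: 100 - 2q_E - (q_D) = 0.
Rearranging gives the reaction functions q_D = (120 - q_E)/2 and q_E = (100 - q_D)/2.
Substituting one into the other gives q_D = 140/3 and q_E = 80/3.
Total output Q = 140/3 + 80/3 = 220/3.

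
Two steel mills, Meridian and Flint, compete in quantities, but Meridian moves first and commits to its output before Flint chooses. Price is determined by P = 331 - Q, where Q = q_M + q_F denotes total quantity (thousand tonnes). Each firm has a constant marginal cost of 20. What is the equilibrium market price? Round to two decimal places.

Solve by backward induction. Given q_M, the follower Flint maximises π_F = (331 - q_M - q_F)q_F - 20q_F.
Follower FOC: 311 - q_M - 2q_F = 0, so q_F(q_M) = (311 - q_M)/2.
The leader anticipates this reaction. Substituting into P = 331 - Q gives P = 351/2 - (1/2)q_M, so π_M = (351/2 - (1/2)q_M)q_M - 20q_M.
Maximising: ∂π_M/∂q_M = 311/2 - q_M = 0, giving q_M = 311/2.
Then q_F = (311 - 311/2)/2 = 311/4.
Total output Q = 933/4, so price P = 331 - 933/4 = 391/4.

97.75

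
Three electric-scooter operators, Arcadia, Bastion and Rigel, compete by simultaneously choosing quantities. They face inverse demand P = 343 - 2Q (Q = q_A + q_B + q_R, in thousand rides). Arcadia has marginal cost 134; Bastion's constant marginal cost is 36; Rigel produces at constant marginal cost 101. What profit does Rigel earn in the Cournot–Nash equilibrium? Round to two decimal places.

Arcadia's profit: π_A = (343 - 2Q)q_A - (134q_A). Setting ∂π_A/∂q_A = 0: 209 - 4q_A - 2(q_B + q_R) = 0.
Bastion's first-order condition: 307 - 4q_B - 2(q_A + q_R) = 0.
Rigel's first-order condition: 242 - 4q_R - 2(q_A + q_B) = 0.
Adding the 3 conditions: 758 − 4Q − 4Q = 0, i.e. Q = 379/4.
Back-substituting: q_A = (209 − 379/2)/2 = 39/4, q_B = (307 − 379/2)/2 = 235/4, q_R = (242 − 379/2)/2 = 105/4.
Price P = 343 - 2·(379/4) = 307/2.
Rigel's profit: (307/2 - 101)·(105/4) = 1378.1250.

1378.13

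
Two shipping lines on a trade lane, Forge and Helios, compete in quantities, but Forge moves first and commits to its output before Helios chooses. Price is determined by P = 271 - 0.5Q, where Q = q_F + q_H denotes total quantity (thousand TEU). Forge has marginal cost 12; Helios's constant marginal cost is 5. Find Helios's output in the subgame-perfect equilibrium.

Solve by backward induction. Given q_F, the follower Helios maximises π_H = (271 - (1/2)q_F - (1/2)q_H)q_H - 5q_H.
∂π_H/∂q_H = 266 - (1/2)q_F - q_H = 0 gives the reaction function q_H = (266 - (1/2)q_F).
Forge substitutes q_H(q_F) into its own profit: π_F = q_F(271 - (1/2)q_F - (266 - (1/2)q_F)/2) - 12q_F = (138 - (1/4)q_F)q_F - 12q_F.
The leader's first-order condition 126 - (1/2)q_F = 0 yields q_F = 252.
Then q_H = (266 - (1/2)·252) = 140.

140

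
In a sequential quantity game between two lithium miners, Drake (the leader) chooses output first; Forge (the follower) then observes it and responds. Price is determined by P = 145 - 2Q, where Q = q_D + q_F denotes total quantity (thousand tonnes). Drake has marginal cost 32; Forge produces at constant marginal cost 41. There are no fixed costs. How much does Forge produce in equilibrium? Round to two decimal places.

The follower Forge best-responds to any q_D: π_F = (145 - 2Q)q_F - 41q_F.
Follower FOC: 104 - 2q_D - 4q_F = 0, so q_F(q_D) = (104 - 2q_D)/4.
Drake substitutes q_F(q_D) into its own profit: π_D = q_D(145 - 2q_D - (104 - 2q_D)/2) - 32q_D = (93 - q_D)q_D - 32q_D.
The leader's first-order condition 61 - 2q_D = 0 yields q_D = 61/2.
Then q_F = (104 - 2·(61/2))/4 = 43/4.

10.75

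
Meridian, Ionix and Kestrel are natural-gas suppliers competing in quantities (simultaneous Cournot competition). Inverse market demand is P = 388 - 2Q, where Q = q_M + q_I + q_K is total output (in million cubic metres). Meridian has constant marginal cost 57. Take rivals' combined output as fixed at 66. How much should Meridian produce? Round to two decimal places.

49.75

With rivals' combined output fixed at 66, Meridian's profit is π_M = (388 - 2·66 - 2q_M)q_M - (57q_M) = (256 - 2q_M)q_M - (57q_M).
∂π_M/∂q_M = 199 - 4q_M = 0, so q_M = 199/4.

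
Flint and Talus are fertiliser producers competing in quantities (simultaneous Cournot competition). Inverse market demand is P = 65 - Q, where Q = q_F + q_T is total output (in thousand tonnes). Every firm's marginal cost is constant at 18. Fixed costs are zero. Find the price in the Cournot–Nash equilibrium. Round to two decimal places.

A representative firm's profit is π_i = q_i(65 - Q) - 18q_i.
First-order condition (treating rivals' output as given): 47 - 2q_i - q_j = 0.
By symmetry each firm produces the same amount; substituting q_j = q_i yields q_i = 47/3.
Total output Q = 94/3, so price P = 65 - 94/3 = 101/3.

33.67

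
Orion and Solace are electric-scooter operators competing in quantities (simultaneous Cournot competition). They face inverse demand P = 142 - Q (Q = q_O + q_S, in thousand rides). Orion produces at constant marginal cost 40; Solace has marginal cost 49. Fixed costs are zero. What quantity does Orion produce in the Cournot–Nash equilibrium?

Orion's profit: π_O = (142 - Q)q_O - (40q_O). Setting ∂π_O/∂q_O = 0: 102 - 2q_O - (q_S) = 0.
Solace's profit: π_S = (142 - Q)q_S - (49q_S). Setting ∂π_S/∂q_S = 0: 93 - 2q_S - (q_O) = 0.
Best responses: q_O = (102 - q_S)/2, q_S = (93 - q_O)/2.
Substituting one into the other gives q_O = 37 and q_S = 28.

37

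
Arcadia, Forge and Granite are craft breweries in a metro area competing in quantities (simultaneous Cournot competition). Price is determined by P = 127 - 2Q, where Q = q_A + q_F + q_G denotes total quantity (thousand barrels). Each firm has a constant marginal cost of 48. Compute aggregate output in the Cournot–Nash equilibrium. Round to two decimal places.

29.63

A representative firm's profit is π_i = q_i(127 - 2Q) - 48q_i.
Setting ∂π_i/∂q_i = 0 with rivals' quantities fixed: 79 - 4q_i - 2·Σ_{j≠i} q_j = 0.
By symmetry each firm produces the same amount; substituting Σ_{j≠i} q_j = 2q_i yields q_i = 79/8.
Total output Q = 79/8 + 79/8 + 79/8 = 237/8.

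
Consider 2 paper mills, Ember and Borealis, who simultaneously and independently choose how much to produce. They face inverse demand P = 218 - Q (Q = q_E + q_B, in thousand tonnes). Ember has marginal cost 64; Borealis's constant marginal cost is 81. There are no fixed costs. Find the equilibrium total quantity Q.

Ember's profit: π_E = (218 - Q)q_E - (64q_E). Setting ∂π_E/∂q_E = 0: 154 - 2q_E - (q_B) = 0.
Borealis's profit: π_B = (218 - Q)q_B - (81q_B). Setting ∂π_B/∂q_B = 0: 137 - 2q_B - (q_E) = 0.
So q_E = (154 - q_B)/2 and q_B = (137 - q_E)/2.
Substituting one into the other gives q_E = 57 and q_B = 40.
Total output Q = 57 + 40 = 97.

97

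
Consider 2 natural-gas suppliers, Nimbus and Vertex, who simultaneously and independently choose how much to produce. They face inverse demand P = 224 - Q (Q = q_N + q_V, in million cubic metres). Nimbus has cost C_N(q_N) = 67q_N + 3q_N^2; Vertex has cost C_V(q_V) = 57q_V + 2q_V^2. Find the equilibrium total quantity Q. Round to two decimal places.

Nimbus's profit: π_N = (224 - Q)q_N - (67q_N + 3q_N²). Setting ∂π_N/∂q_N = 0: 157 - 8q_N - (q_V) = 0.
Vertex's profit: π_V = (224 - Q)q_V - (57q_V + 2q_V²). Setting ∂π_V/∂q_V = 0: 167 - 6q_V - (q_N) = 0.
So q_N = (157 - q_V)/8 and q_V = (167 - q_N)/6.
Substituting one into the other gives q_N = 775/47 and q_V = 1179/47.
Total output Q = 775/47 + 1179/47 = 1954/47.

41.57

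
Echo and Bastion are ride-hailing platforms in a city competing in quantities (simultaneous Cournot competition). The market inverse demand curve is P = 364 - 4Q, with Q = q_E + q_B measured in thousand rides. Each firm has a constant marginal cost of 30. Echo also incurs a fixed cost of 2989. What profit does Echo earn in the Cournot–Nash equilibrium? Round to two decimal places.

Each firm earns π_i = (364 - 4Q)q_i - 30q_i.
First-order condition (treating rivals' output as given): 334 - 8q_i - 4q_j = 0.
With identical firms every q_j equals q_i, so q_j = q_i and 334 = 12q_i, giving q_i = 167/6.
Price P = 364 - 4·(167/3) = 424/3.
Echo's profit: (424/3 - 30)·(167/6) - 2989 = 988/9.

109.78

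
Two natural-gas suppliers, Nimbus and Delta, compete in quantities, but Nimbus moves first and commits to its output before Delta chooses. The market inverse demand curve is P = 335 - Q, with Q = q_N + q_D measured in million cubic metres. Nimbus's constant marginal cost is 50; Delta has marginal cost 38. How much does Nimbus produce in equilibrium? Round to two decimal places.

136.50

Solve by backward induction. Given q_N, the follower Delta maximises π_D = (335 - q_N - q_D)q_D - 38q_D.
Setting the follower's marginal profit to zero, 297 - q_N - 2q_D = 0, i.e. q_D = (297 - q_N)/2.
Nimbus substitutes q_D(q_N) into its own profit: π_N = q_N(335 - q_N - (297 - q_N)/2) - 50q_N = (373/2 - (1/2)q_N)q_N - 50q_N.
Maximising: ∂π_N/∂q_N = 273/2 - q_N = 0, giving q_N = 273/2.
Then q_D = (297 - 273/2)/2 = 321/4.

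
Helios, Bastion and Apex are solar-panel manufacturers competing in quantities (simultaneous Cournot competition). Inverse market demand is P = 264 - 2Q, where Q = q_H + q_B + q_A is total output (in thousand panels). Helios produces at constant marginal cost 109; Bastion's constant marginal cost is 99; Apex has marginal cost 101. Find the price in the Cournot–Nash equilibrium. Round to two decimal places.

143.25

Helios's profit: π_H = (264 - 2Q)q_H - (109q_H). Setting ∂π_H/∂q_H = 0: 155 - 4q_H - 2(q_B + q_A) = 0.
Bastion's profit: π_B = (264 - 2Q)q_B - (99q_B). Setting ∂π_B/∂q_B = 0: 165 - 4q_B - 2(q_H + q_A) = 0.
Apex's first-order condition: 163 - 4q_A - 2(q_H + q_B) = 0.
Summing all 3 equations gives 483 − 8Q = 0, hence Q = 483/8.
Back-substituting: q_H = (155 − 483/4)/2 = 137/8, q_B = (165 − 483/4)/2 = 177/8, q_A = (163 − 483/4)/2 = 169/8.
Total output Q = 483/8, so price P = 264 - 2·(483/8) = 573/4.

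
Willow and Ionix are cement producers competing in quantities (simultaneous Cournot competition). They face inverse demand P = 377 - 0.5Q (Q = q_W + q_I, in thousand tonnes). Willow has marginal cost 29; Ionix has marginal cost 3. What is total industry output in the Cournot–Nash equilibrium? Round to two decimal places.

Willow's profit: π_W = (377 - 0.5Q)q_W - (29q_W). Setting ∂π_W/∂q_W = 0: 348 - q_W - (1/2)(q_I) = 0.
Ionix's profit: π_I = (377 - 0.5Q)q_I - (3q_I). Setting ∂π_I/∂q_I = 0: 374 - q_I - (1/2)(q_W) = 0.
Best responses: q_W = (348 - (1/2)q_I), q_I = (374 - (1/2)q_W).
Substituting one into the other gives q_W = 644/3 and q_I = 800/3.
Total output Q = 644/3 + 800/3 = 1444/3.

481.33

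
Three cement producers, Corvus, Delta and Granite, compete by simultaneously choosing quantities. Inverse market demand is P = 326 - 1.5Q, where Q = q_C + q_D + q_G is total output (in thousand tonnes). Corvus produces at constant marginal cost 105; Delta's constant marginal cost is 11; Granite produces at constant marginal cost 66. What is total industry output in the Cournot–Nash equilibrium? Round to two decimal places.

Corvus's profit: π_C = (326 - 1.5Q)q_C - (105q_C). Setting ∂π_C/∂q_C = 0: 221 - 3q_C - (3/2)(q_D + q_G) = 0.
Delta's profit: π_D = (326 - 1.5Q)q_D - (11q_D). Setting ∂π_D/∂q_D = 0: 315 - 3q_D - (3/2)(q_C + q_G) = 0.
Granite's first-order condition: 260 - 3q_G - (3/2)(q_C + q_D) = 0.
Adding the 3 conditions: 796 − 3Q − 3Q = 0, i.e. Q = 398/3.
Back-substituting: q_C = (221 − 199)/(3/2) = 44/3, q_D = (315 − 199)/(3/2) = 232/3, q_G = (260 − 199)/(3/2) = 122/3.
Total output Q = 44/3 + 232/3 + 122/3 = 398/3.

132.67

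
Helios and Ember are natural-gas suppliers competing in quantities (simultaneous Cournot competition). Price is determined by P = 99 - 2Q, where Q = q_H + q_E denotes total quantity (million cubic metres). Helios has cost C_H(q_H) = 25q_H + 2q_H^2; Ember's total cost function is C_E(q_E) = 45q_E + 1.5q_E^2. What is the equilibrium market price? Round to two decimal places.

Helios's profit: π_H = (99 - 2Q)q_H - (25q_H + 2q_H²). Setting ∂π_H/∂q_H = 0: 74 - 8q_H - 2(q_E) = 0.
Ember's first-order condition: 54 - 7q_E - 2(q_H) = 0.
Best responses: q_H = (74 - 2q_E)/8, q_E = (54 - 2q_H)/7.
Solving the pair: q_H = 205/26, q_E = 71/13.
Total output Q = 347/26, so price P = 99 - 2·(347/26) = 940/13.

72.31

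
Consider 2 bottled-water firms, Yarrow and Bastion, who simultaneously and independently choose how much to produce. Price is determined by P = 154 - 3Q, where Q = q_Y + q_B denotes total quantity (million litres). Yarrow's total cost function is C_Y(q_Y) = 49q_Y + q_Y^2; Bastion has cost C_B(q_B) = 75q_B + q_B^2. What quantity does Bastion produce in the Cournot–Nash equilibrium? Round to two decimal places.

5.76

Yarrow's profit: π_Y = (154 - 3Q)q_Y - (49q_Y + q_Y²). Setting ∂π_Y/∂q_Y = 0: 105 - 8q_Y - 3(q_B) = 0.
Bastion's first-order condition: 79 - 8q_B - 3(q_Y) = 0.
So q_Y = (105 - 3q_B)/8 and q_B = (79 - 3q_Y)/8.
Solving the pair: q_Y = 603/55, q_B = 317/55.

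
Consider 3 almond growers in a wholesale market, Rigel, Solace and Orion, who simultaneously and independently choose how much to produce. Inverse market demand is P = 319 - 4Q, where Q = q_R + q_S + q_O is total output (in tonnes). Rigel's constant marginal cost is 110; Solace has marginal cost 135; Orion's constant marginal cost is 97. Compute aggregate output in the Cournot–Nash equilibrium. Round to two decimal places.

Rigel's profit: π_R = (319 - 4Q)q_R - (110q_R). Setting ∂π_R/∂q_R = 0: 209 - 8q_R - 4(q_S + q_O) = 0.
Solace's profit: π_S = (319 - 4Q)q_S - (135q_S). Setting ∂π_S/∂q_S = 0: 184 - 8q_S - 4(q_R + q_O) = 0.
Orion's profit: π_O = (319 - 4Q)q_O - (97q_O). Setting ∂π_O/∂q_O = 0: 222 - 8q_O - 4(q_R + q_S) = 0.
Adding the 3 conditions: 615 − 8Q − 8Q = 0, i.e. Q = 615/16.
Back-substituting: q_R = (209 − 615/4)/4 = 221/16, q_S = (184 − 615/4)/4 = 121/16, q_O = (222 − 615/4)/4 = 273/16.
Total output Q = 221/16 + 121/16 + 273/16 = 615/16.

38.44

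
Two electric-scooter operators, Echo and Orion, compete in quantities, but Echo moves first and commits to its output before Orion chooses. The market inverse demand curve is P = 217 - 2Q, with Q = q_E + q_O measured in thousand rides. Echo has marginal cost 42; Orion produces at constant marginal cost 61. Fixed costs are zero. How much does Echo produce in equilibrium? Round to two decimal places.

48.50

The follower Orion best-responds to any q_E: π_O = (217 - 2Q)q_O - 61q_O.
Setting the follower's marginal profit to zero, 156 - 2q_E - 4q_O = 0, i.e. q_O = (156 - 2q_E)/4.
Echo substitutes q_O(q_E) into its own profit: π_E = q_E(217 - 2q_E - (156 - 2q_E)/2) - 42q_E = (139 - q_E)q_E - 42q_E.
Leader FOC: 97 - 2q_E = 0, so q_E = 97/2.
Then q_O = (156 - 2·(97/2))/4 = 59/4.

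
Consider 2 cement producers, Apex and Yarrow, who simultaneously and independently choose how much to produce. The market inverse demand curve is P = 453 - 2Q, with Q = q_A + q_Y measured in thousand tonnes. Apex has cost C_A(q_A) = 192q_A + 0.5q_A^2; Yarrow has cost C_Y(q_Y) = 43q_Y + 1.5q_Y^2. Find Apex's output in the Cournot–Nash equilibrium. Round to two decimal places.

Apex's profit: π_A = (453 - 2Q)q_A - (192q_A + (1/2)q_A²). Setting ∂π_A/∂q_A = 0: 261 - 5q_A - 2(q_Y) = 0.
Yarrow's profit: π_Y = (453 - 2Q)q_Y - (43q_Y + (3/2)q_Y²). Setting ∂π_Y/∂q_Y = 0: 410 - 7q_Y - 2(q_A) = 0.
So q_A = (261 - 2q_Y)/5 and q_Y = (410 - 2q_A)/7.
Substituting one into the other gives q_A = 1007/31 and q_Y = 1528/31.

32.48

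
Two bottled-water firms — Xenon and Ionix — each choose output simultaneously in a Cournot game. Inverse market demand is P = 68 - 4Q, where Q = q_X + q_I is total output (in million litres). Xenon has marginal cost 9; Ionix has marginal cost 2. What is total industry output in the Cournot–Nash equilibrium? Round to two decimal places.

Xenon's profit: π_X = (68 - 4Q)q_X - (9q_X). Setting ∂π_X/∂q_X = 0: 59 - 8q_X - 4(q_I) = 0.
Ionix's profit: π_I = (68 - 4Q)q_I - (2q_I). Setting ∂π_I/∂q_I = 0: 66 - 8q_I - 4(q_X) = 0.
Best responses: q_X = (59 - 4q_I)/8, q_I = (66 - 4q_X)/8.
Solving the pair: q_X = 13/3, q_I = 73/12.
Total output Q = 13/3 + 73/12 = 125/12.

10.42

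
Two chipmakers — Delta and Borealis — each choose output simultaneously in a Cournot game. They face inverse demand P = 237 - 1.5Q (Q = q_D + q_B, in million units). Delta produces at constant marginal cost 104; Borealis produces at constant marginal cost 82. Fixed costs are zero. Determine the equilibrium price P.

141

Delta's profit: π_D = (237 - 1.5Q)q_D - (104q_D). Setting ∂π_D/∂q_D = 0: 133 - 3q_D - (3/2)(q_B) = 0.
Borealis's profit: π_B = (237 - 1.5Q)q_B - (82q_B). Setting ∂π_B/∂q_B = 0: 155 - 3q_B - (3/2)(q_D) = 0.
So q_D = (133 - (3/2)q_B)/3 and q_B = (155 - (3/2)q_D)/3.
Solving the pair: q_D = 74/3, q_B = 118/3.
Total output Q = 64, so price P = 237 - (3/2)·64 = 141.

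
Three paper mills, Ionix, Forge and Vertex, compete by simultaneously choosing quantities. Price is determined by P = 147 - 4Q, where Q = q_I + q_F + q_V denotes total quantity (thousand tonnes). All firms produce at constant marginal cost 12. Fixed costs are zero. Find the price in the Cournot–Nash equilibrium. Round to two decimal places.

45.75

Each firm earns π_i = (147 - 4Q)q_i - 12q_i.
Setting ∂π_i/∂q_i = 0 with rivals' quantities fixed: 135 - 8q_i - 4·Σ_{j≠i} q_j = 0.
With identical firms every q_j equals q_i, so Σ_{j≠i} q_j = 2q_i and 135 = 16q_i, giving q_i = 135/16.
Total output Q = 405/16, so price P = 147 - 4·(405/16) = 183/4.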